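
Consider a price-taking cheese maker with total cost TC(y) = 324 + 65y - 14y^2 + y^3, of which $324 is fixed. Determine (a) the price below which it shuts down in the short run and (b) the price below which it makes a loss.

Shutdown price = min AVC. AVC = 65 - 14y + y^2, with vertex at y = 7 and minimum $16.
ATC = 324/y + 65 - 14y + y^2. Setting dATC/dy = −324/y^2 − 14 + 2y = 0 gives y = 9 (since 2·9^3 − 14·9^2 = 324).
min ATC = 324/9 + 65 − 14·9 + 9^2 = $56. That is the break-even price.
For $16 ≤ P < $56 the firm produces at a loss; below $16 it shuts down.

Shutdown price = $16; break-even price = $56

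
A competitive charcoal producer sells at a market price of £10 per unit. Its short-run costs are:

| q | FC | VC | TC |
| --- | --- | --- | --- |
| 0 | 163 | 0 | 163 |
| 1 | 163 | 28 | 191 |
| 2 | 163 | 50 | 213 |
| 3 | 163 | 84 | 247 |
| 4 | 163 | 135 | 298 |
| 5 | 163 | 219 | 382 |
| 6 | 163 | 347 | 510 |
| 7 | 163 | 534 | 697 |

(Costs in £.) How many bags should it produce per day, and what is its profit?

q = 0 (shut down); profit = -£163

Tabulate TR − TC: q=0: -163; q=1: -181; q=2: -193; q=3: -217; q=4: -258; q=5: -332; q=6: -450; q=7: -627.
Profit is highest at q = 0. Equivalently, the lowest AVC in the table is 50/2 ≈ £25 at q = 2, and P = £10 falls below it — price never covers variable cost, so the firm shuts down and loses only its fixed cost.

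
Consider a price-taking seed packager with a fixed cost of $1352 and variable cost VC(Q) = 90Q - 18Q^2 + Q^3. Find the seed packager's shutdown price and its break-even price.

Shutdown price = $9; break-even price = $129

AVC = 90 - 18Q + Q^2; minimized at Q = 9, giving min AVC = $9. That is the shutdown price.
ATC = 1352/Q + 90 - 18Q + Q^2. Setting dATC/dQ = −1352/Q^2 − 18 + 2Q = 0 gives Q = 13 (since 2·13^3 − 18·13^2 = 1352).
min ATC = 1352/13 + 90 − 18·13 + 13^2 = $129. That is the break-even price.
Between these two prices the firm operates at a loss; above $129 it earns a profit.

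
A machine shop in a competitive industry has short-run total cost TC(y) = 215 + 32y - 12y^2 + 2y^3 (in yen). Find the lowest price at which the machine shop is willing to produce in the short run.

The shutdown price is the minimum of AVC. VC = 32y - 12y^2 + 2y^3, so AVC = 32 - 12y + 2y^2.
dAVC/dy = -12 + 4y = 0 gives y = 3. min AVC = 32 - 12·3 + 2·3^2 = 14.
The firm shuts down for any P below ¥14.

¥14 per unit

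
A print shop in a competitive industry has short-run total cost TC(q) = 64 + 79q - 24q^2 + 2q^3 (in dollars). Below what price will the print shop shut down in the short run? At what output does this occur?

$7 per unit, at q = 6

The shutdown price is the minimum of AVC. VC = 79q - 24q^2 + 2q^3, so AVC = 79 - 24q + 2q^2.
At the minimum of AVC, MC = AVC. MC = 79 - 48q + 6q^2; setting MC = AVC gives 4q^2 - 24q = 0, so q = 6. min AVC = 7.
So the shutdown price is $7.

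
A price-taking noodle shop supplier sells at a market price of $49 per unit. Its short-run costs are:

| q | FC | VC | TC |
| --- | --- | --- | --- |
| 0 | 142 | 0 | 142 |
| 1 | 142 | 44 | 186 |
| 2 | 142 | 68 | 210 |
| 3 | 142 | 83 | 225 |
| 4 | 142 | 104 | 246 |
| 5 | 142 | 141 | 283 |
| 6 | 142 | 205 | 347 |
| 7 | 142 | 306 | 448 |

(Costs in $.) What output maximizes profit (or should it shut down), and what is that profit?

q = 5; profit = -$38

Profit at each row (π = 49q − TC): q=0: -142; q=1: -137; q=2: -112; q=3: -78; q=4: -50; q=5: -38; q=6: -53; q=7: -105.
Profit is maximized at q = 5. AVC there is 141/5 = $28.20 ≤ P, so producing beats shutting down (which would give -$142).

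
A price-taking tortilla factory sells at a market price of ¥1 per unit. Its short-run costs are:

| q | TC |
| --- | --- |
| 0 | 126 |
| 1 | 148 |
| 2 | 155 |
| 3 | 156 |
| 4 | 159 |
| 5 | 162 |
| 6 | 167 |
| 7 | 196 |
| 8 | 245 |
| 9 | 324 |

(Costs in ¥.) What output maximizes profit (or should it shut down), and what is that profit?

q = 0 (shut down); profit = -¥126

Profit at each row (π = 1q − TC): q=0: -126; q=1: -147; q=2: -153; q=3: -153; q=4: -155; q=5: -157; q=6: -161; q=7: -189; q=8: -237; q=9: -315.
Profit is highest at q = 0. Equivalently, the lowest AVC in the table is 41/6 ≈ ¥6.83 at q = 6, and P = ¥1 falls below it — price never covers variable cost, so the firm shuts down and loses only its fixed cost.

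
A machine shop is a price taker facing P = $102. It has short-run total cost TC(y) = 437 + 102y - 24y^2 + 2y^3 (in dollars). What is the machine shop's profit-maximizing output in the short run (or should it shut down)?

Produce at y = 8

Strip out fixed cost: VC = 102y - 24y^2 + 2y^3. Then AVC = 102 - 24y + 2y^2 and MC = 102 - 48y + 6y^2.
AVC hits its minimum where MC = AVC, at y = 6, giving min AVC = 102 - 24·6 + 2·6^2 = $30.
P = $102 exceeds min AVC = $30, so the firm stays open.
P = MC gives -48y + 6y^2 = 0, with roots 0 and 8. Take the larger (rising MC): y* = 8.
Check: AVC at y = 8 is $38 ≤ P, so revenue covers variable cost.
Profit = P·y − TC = 102·8 − 741 = $75.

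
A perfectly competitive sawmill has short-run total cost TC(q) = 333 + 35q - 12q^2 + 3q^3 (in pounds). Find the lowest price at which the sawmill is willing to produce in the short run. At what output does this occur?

£23 per unit, at q = 2

The shutdown price is the minimum of AVC. VC = 35q - 12q^2 + 3q^3, so AVC = 35 - 12q + 3q^2.
dAVC/dq = -12 + 6q = 0 gives q = 2. min AVC = 35 - 12·2 + 3·2^2 = 23.
The firm shuts down for any P below £23.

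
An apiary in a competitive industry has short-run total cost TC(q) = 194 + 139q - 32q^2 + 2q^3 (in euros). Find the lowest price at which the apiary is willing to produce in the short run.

Short-run supply begins at min AVC. From VC = 139q - 32q^2 + 2q^3, AVC = 139 - 32q + 2q^2.
At the minimum of AVC, MC = AVC. MC = 139 - 64q + 6q^2; setting MC = AVC gives 4q^2 - 32q = 0, so q = 8. min AVC = 11.
For P < €11 the firm produces nothing.

€11 per unit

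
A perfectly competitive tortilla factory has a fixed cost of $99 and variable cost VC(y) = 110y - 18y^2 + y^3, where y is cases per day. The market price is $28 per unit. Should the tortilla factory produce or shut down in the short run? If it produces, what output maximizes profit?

Variable cost is VC = 110y - 18y^2 + y^3, so AVC = VC/y = 110 - 18y + y^2 and MC = dTC/dy = 110 - 36y + 3y^2.
The AVC parabola has its vertex at y = 18/2 = 9, where AVC = 110 - 18·9 + 9^2 = $29.
Since P = $28 < min AVC = $29, price fails to cover variable cost at any output.
Shutting down limits the loss to fixed cost, $99.

Shut down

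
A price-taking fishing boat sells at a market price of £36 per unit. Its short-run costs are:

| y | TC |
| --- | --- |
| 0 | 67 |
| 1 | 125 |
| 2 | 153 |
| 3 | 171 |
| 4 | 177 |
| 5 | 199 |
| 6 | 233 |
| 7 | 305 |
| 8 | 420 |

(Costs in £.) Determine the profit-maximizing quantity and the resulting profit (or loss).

y = 6; profit = -£17

Tabulate TR − TC: y=0: -67; y=1: -89; y=2: -81; y=3: -63; y=4: -33; y=5: -19; y=6: -17; y=7: -53; y=8: -132.
Profit is maximized at y = 6. AVC there is 166/6 = £27.67 ≤ P, so producing beats shutting down (which would give -£67).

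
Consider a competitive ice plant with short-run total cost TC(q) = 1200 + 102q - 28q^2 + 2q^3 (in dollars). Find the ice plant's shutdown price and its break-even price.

Shutdown price = $4; break-even price = $142

AVC = 102 - 28q + 2q^2; minimized at q = 7, giving min AVC = $4. That is the shutdown price.
ATC = 1200/q + 102 - 28q + 2q^2. Setting dATC/dq = −1200/q^2 − 28 + 4q = 0 gives q = 10 (since 4·10^3 − 28·10^2 = 1200).
min ATC = 1200/10 + 102 − 28·10 + 2·10^2 = $142. That is the break-even price.
For $4 ≤ P < $142 the firm produces at a loss; below $4 it shuts down.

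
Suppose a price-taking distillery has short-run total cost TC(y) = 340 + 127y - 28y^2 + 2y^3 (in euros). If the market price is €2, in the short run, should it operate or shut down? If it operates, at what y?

Variable cost is VC = 127y - 28y^2 + 2y^3, so AVC = VC/y = 127 - 28y + 2y^2 and MC = dTC/dy = 127 - 56y + 6y^2.
AVC is minimized where dAVC/dy = -28 + 4y = 0, at y = 7; min AVC = 127 - 28·7 + 2·7^2 = €29.
P = €2 lies below min AVC = €29; no output level covers variable cost.
Shutting down limits the loss to fixed cost, €340.

Shut down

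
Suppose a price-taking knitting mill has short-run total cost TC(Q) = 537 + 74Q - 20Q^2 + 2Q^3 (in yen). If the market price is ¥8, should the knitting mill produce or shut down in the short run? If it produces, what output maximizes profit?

Strip out fixed cost: VC = 74Q - 20Q^2 + 2Q^3. Then AVC = 74 - 20Q + 2Q^2 and MC = 74 - 40Q + 6Q^2.
AVC is minimized where dAVC/dQ = -20 + 4Q = 0, at Q = 5; min AVC = 74 - 20·5 + 2·5^2 = ¥24.
With P < min AVC (¥8 < ¥24), every unit sold adds to the loss.
Shutting down limits the loss to fixed cost, ¥537.

Shut down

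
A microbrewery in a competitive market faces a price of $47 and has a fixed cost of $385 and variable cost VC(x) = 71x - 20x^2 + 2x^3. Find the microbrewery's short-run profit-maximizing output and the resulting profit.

AVC = 71 - 20x + 2x^2 has its minimum $21 at x = 5; price $47 clears that bar, so the firm operates.
With MC = 71 - 40x + 6x^2, P = MC on the upward-sloping part at x* = 6.
TR = 47·6 = 282. TC = 385 + 138 = 523. Profit = 282 − 523 = -$241.
By producing, the firm covers all variable cost plus $144 of fixed cost; shutting down would lose the full $385.

Profit = -$241 at x = 6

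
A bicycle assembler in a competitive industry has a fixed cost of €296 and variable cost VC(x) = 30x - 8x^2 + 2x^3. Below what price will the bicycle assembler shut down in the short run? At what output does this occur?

The shutdown price is the minimum of AVC. VC = 30x - 8x^2 + 2x^3, so AVC = 30 - 8x + 2x^2.
dAVC/dx = -8 + 4x = 0 gives x = 2. min AVC = 30 - 8·2 + 2·2^2 = 22.
So the shutdown price is €22.

€22 per unit, at x = 2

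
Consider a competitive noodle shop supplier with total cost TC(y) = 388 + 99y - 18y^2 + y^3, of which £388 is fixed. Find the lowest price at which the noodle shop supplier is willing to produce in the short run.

Short-run supply begins at min AVC. From VC = 99y - 18y^2 + y^3, AVC = 99 - 18y + y^2.
dAVC/dy = -18 + 2y = 0 gives y = 9. min AVC = 99 - 18·9 + 9^2 = 18.
The firm shuts down for any P below £18.

£18 per unit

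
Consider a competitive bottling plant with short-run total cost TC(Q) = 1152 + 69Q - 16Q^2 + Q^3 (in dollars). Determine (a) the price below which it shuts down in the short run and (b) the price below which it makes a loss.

AVC = 69 - 16Q + Q^2; minimized at Q = 8, giving min AVC = $5. That is the shutdown price.
ATC = 1152/Q + 69 - 16Q + Q^2. Setting dATC/dQ = −1152/Q^2 − 16 + 2Q = 0 gives Q = 12 (since 2·12^3 − 16·12^2 = 1152).
min ATC = 1152/12 + 69 − 16·12 + 12^2 = $117. That is the break-even price.
Between these two prices the firm operates at a loss; above $117 it earns a profit.

Shutdown price = $5; break-even price = $117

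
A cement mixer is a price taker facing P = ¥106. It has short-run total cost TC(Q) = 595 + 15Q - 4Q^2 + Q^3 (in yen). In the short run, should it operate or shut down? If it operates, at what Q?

Produce at Q = 7

Variable cost is VC = 15Q - 4Q^2 + Q^3, so AVC = VC/Q = 15 - 4Q + Q^2 and MC = dTC/dQ = 15 - 8Q + 3Q^2.
The AVC parabola has its vertex at Q = 4/2 = 2, where AVC = 15 - 4·2 + 2^2 = ¥11.
Because ¥106 ≥ ¥11, revenue can cover variable cost; the firm operates.
Set P = MC: 106 = 15 - 8Q + 3Q^2 → -91 - 8Q + 3Q^2 = 0. The roots are Q = -13/3 and Q = 7; the profit-maximizing output is on the rising part of MC, so Q* = 7.
Check: AVC at Q = 7 is ¥36 ≤ P, so revenue covers variable cost.
Profit = P·Q − TC = 106·7 − 847 = -¥105, a loss, but smaller than the ¥595 fixed cost the firm would lose by shutting down.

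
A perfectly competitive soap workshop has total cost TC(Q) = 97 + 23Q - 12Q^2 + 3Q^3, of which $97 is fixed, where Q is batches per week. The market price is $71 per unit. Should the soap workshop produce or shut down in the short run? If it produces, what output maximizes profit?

Produce at Q = 4

From TC, MC = TC'(Q) = 23 - 24Q + 9Q^2 and AVC = VC/Q = 23 - 12Q + 3Q^2.
The AVC parabola has its vertex at Q = 12/6 = 2, where AVC = 23 - 12·2 + 3·2^2 = $11.
P = $71 exceeds min AVC = $11, so the firm stays open.
Set P = MC: 71 = 23 - 24Q + 9Q^2 → -48 - 24Q + 9Q^2 = 0. The roots are Q = -4/3 and Q = 4; the profit-maximizing output is on the rising part of MC, so Q* = 4.
Check: AVC at Q = 4 is $23 ≤ P, so revenue covers variable cost.
Profit = P·Q − TC = 71·4 − 189 = $95.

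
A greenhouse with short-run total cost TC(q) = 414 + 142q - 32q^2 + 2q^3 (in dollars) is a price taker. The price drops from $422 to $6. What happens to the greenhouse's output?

Output falls from 14 to 0 (the firm shuts down)

AVC = 142 - 32q + 2q^2, minimized at q = 8 where min AVC = $14. MC = 142 - 64q + 6q^2.
At P = $422 ≥ min AVC, set P = MC on the rising branch: q = 14.
At P = $6 < min AVC = $14, price no longer covers variable cost at any output, so the firm shuts down: q = 0.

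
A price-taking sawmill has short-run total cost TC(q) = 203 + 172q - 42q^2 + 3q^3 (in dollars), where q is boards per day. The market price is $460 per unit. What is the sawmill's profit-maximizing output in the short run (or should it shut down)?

Strip out fixed cost: VC = 172q - 42q^2 + 3q^3. Then AVC = 172 - 42q + 3q^2 and MC = 172 - 84q + 9q^2.
AVC hits its minimum where MC = AVC, at q = 7, giving min AVC = 172 - 42·7 + 3·7^2 = $25.
Since P = $460 ≥ min AVC = $25, price covers variable cost and the firm should produce.
Set P = MC: 460 = 172 - 84q + 9q^2 → -288 - 84q + 9q^2 = 0. The roots are q = -8/3 and q = 12; the profit-maximizing output is on the rising part of MC, so q* = 12.
Check: AVC at q = 12 is $100 ≤ P, so revenue covers variable cost.
Profit = P·q − TC = 460·12 − 1403 = $4117.

Produce at q = 12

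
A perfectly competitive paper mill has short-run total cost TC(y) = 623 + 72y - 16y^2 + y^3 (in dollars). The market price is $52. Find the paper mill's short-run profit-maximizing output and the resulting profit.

AVC = 72 - 16y + y^2 has its minimum $8 at y = 8; price $52 clears that bar, so the firm operates.
MC = 72 - 32y + 3y^2. Setting P = MC and taking the root on the rising branch gives y* = 10.
TR = 52·10 = 520. TC = 623 + 120 = 743. Profit = 520 − 743 = -$223.
By producing, the firm covers all variable cost plus $400 of fixed cost; shutting down would lose the full $623.

Profit = -$223 at y = 10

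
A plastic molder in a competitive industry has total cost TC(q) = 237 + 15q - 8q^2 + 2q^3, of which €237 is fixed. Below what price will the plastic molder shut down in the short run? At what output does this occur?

The firm shuts down when price falls below the minimum of average variable cost. AVC = VC/q = 15 - 8q + 2q^2.
dAVC/dq = -8 + 4q = 0 gives q = 2. min AVC = 15 - 8·2 + 2·2^2 = 7.
The firm shuts down for any P below €7.

€7 per unit, at q = 2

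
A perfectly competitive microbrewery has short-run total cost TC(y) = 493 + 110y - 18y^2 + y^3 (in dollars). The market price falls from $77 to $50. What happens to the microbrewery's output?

MC = 110 - 36y + 3y^2; the shutdown threshold is min AVC = $29 (at y = 9).
At P = $77 ≥ min AVC, set P = MC on the rising branch: y = 11.
At P = $50 ≥ min AVC, set P = MC: y = 10. The firm stays open but cuts output.

Output falls from 11 to 10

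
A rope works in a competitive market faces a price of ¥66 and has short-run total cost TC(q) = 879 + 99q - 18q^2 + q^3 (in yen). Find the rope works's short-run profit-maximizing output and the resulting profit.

Profit = -¥395 at q = 11

AVC = 99 - 18q + q^2; min AVC = ¥18 at q = 9. Since P = ¥66 ≥ min AVC, the firm produces.
MC = 99 - 36q + 3q^2. Setting P = MC and taking the root on the rising branch gives q* = 11.
TR = 66·11 = 726. TC = 879 + 242 = 1121. Profit = 726 − 1121 = -¥395.
That loss of ¥395 beats the ¥879 the firm would lose by shutting down; producing recovers ¥484 of fixed cost.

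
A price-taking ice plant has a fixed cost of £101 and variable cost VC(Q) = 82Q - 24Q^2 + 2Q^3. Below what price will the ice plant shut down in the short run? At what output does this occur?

£10 per unit, at Q = 6

Short-run supply begins at min AVC. From VC = 82Q - 24Q^2 + 2Q^3, AVC = 82 - 24Q + 2Q^2.
dAVC/dQ = -24 + 4Q = 0 gives Q = 6. min AVC = 82 - 24·6 + 2·6^2 = 10.
So the shutdown price is £10.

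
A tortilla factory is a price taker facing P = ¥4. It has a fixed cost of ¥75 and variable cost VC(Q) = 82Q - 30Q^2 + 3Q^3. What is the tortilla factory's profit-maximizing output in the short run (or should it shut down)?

Shut down

Strip out fixed cost: VC = 82Q - 30Q^2 + 3Q^3. Then AVC = 82 - 30Q + 3Q^2 and MC = 82 - 60Q + 9Q^2.
AVC is minimized where dAVC/dQ = -30 + 6Q = 0, at Q = 5; min AVC = 82 - 30·5 + 3·5^2 = ¥7.
Since P = ¥4 < min AVC = ¥7, price fails to cover variable cost at any output.
Shutting down limits the loss to fixed cost, ¥75.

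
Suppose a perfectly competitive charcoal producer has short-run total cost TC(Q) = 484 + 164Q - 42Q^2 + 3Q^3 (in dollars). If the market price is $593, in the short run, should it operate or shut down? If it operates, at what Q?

Variable cost is VC = 164Q - 42Q^2 + 3Q^3, so AVC = VC/Q = 164 - 42Q + 3Q^2 and MC = dTC/dQ = 164 - 84Q + 9Q^2.
The AVC parabola has its vertex at Q = 42/6 = 7, where AVC = 164 - 42·7 + 3·7^2 = $17.
Since P = $593 ≥ min AVC = $17, price covers variable cost and the firm should produce.
Set P = MC: 593 = 164 - 84Q + 9Q^2 → -429 - 84Q + 9Q^2 = 0. The roots are Q = -11/3 and Q = 13; the profit-maximizing output is on the rising part of MC, so Q* = 13.
Check: AVC at Q = 13 is $125 ≤ P, so revenue covers variable cost.
Profit = P·Q − TC = 593·13 − 2109 = $5600.

Produce at Q = 13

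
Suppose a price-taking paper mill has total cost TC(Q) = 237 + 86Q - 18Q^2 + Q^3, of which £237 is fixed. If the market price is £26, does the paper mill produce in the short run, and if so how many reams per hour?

Strip out fixed cost: VC = 86Q - 18Q^2 + Q^3. Then AVC = 86 - 18Q + Q^2 and MC = 86 - 36Q + 3Q^2.
The AVC parabola has its vertex at Q = 18/2 = 9, where AVC = 86 - 18·9 + 9^2 = £5.
P = £26 exceeds min AVC = £5, so the firm stays open.
P = MC gives 60 - 36Q + 3Q^2 = 0, with roots 2 and 10. Take the larger (rising MC): Q* = 10.
Check: AVC at Q = 10 is £6 ≤ P, so revenue covers variable cost.
Profit = P·Q − TC = 26·10 − 297 = -£37, a loss, but smaller than the £237 fixed cost the firm would lose by shutting down.

Produce at Q = 10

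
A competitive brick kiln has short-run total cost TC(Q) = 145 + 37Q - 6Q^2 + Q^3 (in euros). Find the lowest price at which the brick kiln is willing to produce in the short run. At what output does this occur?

The firm shuts down when price falls below the minimum of average variable cost. AVC = VC/Q = 37 - 6Q + Q^2.
dAVC/dQ = -6 + 2Q = 0 gives Q = 3. min AVC = 37 - 6·3 + 3^2 = 28.
So the shutdown price is €28.

€28 per unit, at Q = 3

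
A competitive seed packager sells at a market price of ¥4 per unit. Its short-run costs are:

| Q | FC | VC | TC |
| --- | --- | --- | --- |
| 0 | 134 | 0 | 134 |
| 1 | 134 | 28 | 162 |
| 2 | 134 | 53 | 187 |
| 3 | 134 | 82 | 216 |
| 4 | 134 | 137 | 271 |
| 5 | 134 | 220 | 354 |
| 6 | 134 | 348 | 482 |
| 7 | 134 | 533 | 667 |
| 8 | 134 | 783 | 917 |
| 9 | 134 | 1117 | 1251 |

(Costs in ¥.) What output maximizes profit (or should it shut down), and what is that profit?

Q = 0 (shut down); profit = -¥134

Tabulate TR − TC: Q=0: -134; Q=1: -158; Q=2: -179; Q=3: -204; Q=4: -255; Q=5: -334; Q=6: -458; Q=7: -639; Q=8: -885; Q=9: -1215.
Profit is highest at Q = 0. Equivalently, the lowest AVC in the table is 53/2 ≈ ¥26.50 at Q = 2, and P = ¥4 falls below it — price never covers variable cost, so the firm shuts down and loses only its fixed cost.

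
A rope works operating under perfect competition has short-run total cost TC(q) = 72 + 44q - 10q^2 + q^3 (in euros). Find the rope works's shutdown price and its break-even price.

Shutdown price = €19; break-even price = €32

AVC = 44 - 10q + q^2; minimized at q = 5, giving min AVC = €19. That is the shutdown price.
ATC = 72/q + 44 - 10q + q^2. Setting dATC/dq = −72/q^2 − 10 + 2q = 0 gives q = 6 (since 2·6^3 − 10·6^2 = 72).
min ATC = 72/6 + 44 − 10·6 + 6^2 = €32. That is the break-even price.
Between these two prices the firm operates at a loss; above €32 it earns a profit.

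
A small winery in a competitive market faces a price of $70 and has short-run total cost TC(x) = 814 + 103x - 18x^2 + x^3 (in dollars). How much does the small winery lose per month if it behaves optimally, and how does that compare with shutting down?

AVC = 103 - 18x + x^2 has its minimum $22 at x = 9; price $70 clears that bar, so the firm operates.
MC = 103 - 36x + 3x^2. Setting P = MC and taking the root on the rising branch gives x* = 11.
TR = 70·11 = 770. TC = 814 + 286 = 1100. Profit = 770 − 1100 = -$330.
Shutting down would mean losing the fixed cost of $814, so operating at a loss of $330 is better by $484.

Profit = -$330 at x = 11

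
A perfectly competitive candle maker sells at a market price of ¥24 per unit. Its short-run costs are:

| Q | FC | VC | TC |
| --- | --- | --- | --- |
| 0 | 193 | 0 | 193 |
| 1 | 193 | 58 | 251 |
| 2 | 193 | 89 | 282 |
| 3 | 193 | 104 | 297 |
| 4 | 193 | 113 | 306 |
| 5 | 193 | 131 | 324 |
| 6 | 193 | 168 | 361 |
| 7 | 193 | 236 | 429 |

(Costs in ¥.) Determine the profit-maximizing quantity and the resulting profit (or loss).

Profit at each row (π = 24Q − TC): Q=0: -193; Q=1: -227; Q=2: -234; Q=3: -225; Q=4: -210; Q=5: -204; Q=6: -217; Q=7: -261.
Profit is highest at Q = 0. Equivalently, the lowest AVC in the table is 131/5 ≈ ¥26.20 at Q = 5, and P = ¥24 falls below it — price never covers variable cost, so the firm shuts down and loses only its fixed cost.

Q = 0 (shut down); profit = -¥193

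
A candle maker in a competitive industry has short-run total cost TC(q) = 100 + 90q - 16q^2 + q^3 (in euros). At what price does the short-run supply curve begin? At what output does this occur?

€26 per unit, at q = 8

The shutdown price is the minimum of AVC. VC = 90q - 16q^2 + q^3, so AVC = 90 - 16q + q^2.
dAVC/dq = -16 + 2q = 0 gives q = 8. min AVC = 90 - 16·8 + 8^2 = 26.
So the shutdown price is €26.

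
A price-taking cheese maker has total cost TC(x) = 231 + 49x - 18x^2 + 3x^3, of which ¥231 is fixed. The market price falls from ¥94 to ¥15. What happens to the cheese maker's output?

Output falls from 5 to 0 (the firm shuts down)

MC = 49 - 36x + 9x^2; the shutdown threshold is min AVC = ¥22 (at x = 3).
At P = ¥94 ≥ min AVC, set P = MC on the rising branch: x = 5.
At P = ¥15 < min AVC = ¥22, price no longer covers variable cost at any output, so the firm shuts down: x = 0.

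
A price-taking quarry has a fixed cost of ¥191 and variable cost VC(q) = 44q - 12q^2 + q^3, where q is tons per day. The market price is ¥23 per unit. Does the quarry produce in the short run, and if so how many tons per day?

Produce at q = 7

Variable cost is VC = 44q - 12q^2 + q^3, so AVC = VC/q = 44 - 12q + q^2 and MC = dTC/dq = 44 - 24q + 3q^2.
AVC is minimized where dAVC/dq = -12 + 2q = 0, at q = 6; min AVC = 44 - 12·6 + 6^2 = ¥8.
Because ¥23 ≥ ¥8, revenue can cover variable cost; the firm operates.
Solving P = MC: 21 - 24q + 3q^2 = 0 ⇒ q = 1 or 7. On the upward-sloping branch, q* = 7.
Check: AVC at q = 7 is ¥9 ≤ P, so revenue covers variable cost.
Profit = P·q − TC = 23·7 − 254 = -¥93, a loss, but smaller than the ¥191 fixed cost the firm would lose by shutting down.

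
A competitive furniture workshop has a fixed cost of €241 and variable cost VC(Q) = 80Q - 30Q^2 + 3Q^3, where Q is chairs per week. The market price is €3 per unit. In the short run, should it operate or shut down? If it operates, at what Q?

From TC, MC = TC'(Q) = 80 - 60Q + 9Q^2 and AVC = VC/Q = 80 - 30Q + 3Q^2.
The AVC parabola has its vertex at Q = 30/6 = 5, where AVC = 80 - 30·5 + 3·5^2 = €5.
Since P = €3 < min AVC = €5, price fails to cover variable cost at any output.
Shutting down limits the loss to fixed cost, €241.

Shut down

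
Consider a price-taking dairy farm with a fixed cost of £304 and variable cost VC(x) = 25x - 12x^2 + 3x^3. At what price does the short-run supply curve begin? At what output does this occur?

The shutdown price is the minimum of AVC. VC = 25x - 12x^2 + 3x^3, so AVC = 25 - 12x + 3x^2.
dAVC/dx = -12 + 6x = 0 gives x = 2. min AVC = 25 - 12·2 + 3·2^2 = 13.
So the shutdown price is £13.

£13 per unit, at x = 2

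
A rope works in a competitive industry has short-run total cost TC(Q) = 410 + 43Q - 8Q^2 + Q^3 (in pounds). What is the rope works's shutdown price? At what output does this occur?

The firm shuts down when price falls below the minimum of average variable cost. AVC = VC/Q = 43 - 8Q + Q^2.
dAVC/dQ = -8 + 2Q = 0 gives Q = 4. min AVC = 43 - 8·4 + 4^2 = 27.
For P < £27 the firm produces nothing.

£27 per unit, at Q = 4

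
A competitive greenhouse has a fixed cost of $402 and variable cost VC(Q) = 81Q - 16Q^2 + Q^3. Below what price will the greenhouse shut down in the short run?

Short-run supply begins at min AVC. From VC = 81Q - 16Q^2 + Q^3, AVC = 81 - 16Q + Q^2.
dAVC/dQ = -16 + 2Q = 0 gives Q = 8. min AVC = 81 - 16·8 + 8^2 = 17.
So the shutdown price is $17.

$17 per unit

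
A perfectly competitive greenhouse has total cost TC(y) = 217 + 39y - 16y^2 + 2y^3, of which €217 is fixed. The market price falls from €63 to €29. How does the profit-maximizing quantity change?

MC = 39 - 32y + 6y^2; the shutdown threshold is min AVC = €7 (at y = 4).
With P = €63 above the shutdown price, P = MC gives y = 6.
At P = €29 ≥ min AVC, set P = MC: y = 5. The firm stays open but cuts output.

Output falls from 6 to 5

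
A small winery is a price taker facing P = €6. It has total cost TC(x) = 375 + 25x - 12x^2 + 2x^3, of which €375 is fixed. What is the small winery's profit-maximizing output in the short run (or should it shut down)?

Shut down

Strip out fixed cost: VC = 25x - 12x^2 + 2x^3. Then AVC = 25 - 12x + 2x^2 and MC = 25 - 24x + 6x^2.
The AVC parabola has its vertex at x = 12/4 = 3, where AVC = 25 - 12·3 + 2·3^2 = €7.
Since P = €6 < min AVC = €7, price fails to cover variable cost at any output.
Best response: produce nothing and absorb the €375 fixed cost.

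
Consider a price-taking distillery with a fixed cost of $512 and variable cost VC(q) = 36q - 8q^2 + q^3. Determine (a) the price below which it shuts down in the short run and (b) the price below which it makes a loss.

Shutdown price = min AVC. AVC = 36 - 8q + q^2, with vertex at q = 4 and minimum $20.
ATC = 512/q + 36 - 8q + q^2. Setting dATC/dq = −512/q^2 − 8 + 2q = 0 gives q = 8 (since 2·8^3 − 8·8^2 = 512).
min ATC = 512/8 + 36 − 8·8 + 8^2 = $100. That is the break-even price.
For $20 ≤ P < $100 the firm produces at a loss; below $20 it shuts down.

Shutdown price = $20; break-even price = $100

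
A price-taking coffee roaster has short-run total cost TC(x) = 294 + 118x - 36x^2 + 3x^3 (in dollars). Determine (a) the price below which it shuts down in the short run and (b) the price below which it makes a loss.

Shutdown price = min AVC. AVC = 118 - 36x + 3x^2, with vertex at x = 6 and minimum $10.
ATC = 294/x + 118 - 36x + 3x^2. Setting dATC/dx = −294/x^2 − 36 + 6x = 0 gives x = 7 (since 6·7^3 − 36·7^2 = 294).
min ATC = 294/7 + 118 − 36·7 + 3·7^2 = $55. That is the break-even price.
For $10 ≤ P < $55 the firm produces at a loss; below $10 it shuts down.

Shutdown price = $10; break-even price = $55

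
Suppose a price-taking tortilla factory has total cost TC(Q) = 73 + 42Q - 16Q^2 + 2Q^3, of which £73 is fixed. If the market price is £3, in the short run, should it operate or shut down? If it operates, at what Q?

Variable cost is VC = 42Q - 16Q^2 + 2Q^3, so AVC = VC/Q = 42 - 16Q + 2Q^2 and MC = dTC/dQ = 42 - 32Q + 6Q^2.
AVC is minimized where dAVC/dQ = -16 + 4Q = 0, at Q = 4; min AVC = 42 - 16·4 + 2·4^2 = £10.
With P < min AVC (£3 < £10), every unit sold adds to the loss.
The firm minimizes its loss by shutting down and losing only its fixed cost of £73.

Shut down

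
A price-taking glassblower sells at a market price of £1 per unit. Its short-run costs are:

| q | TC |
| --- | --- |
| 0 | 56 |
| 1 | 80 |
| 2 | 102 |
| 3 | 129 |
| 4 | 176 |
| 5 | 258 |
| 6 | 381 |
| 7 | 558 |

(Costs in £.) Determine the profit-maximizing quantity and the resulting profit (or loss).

q = 0 (shut down); profit = -£56

Compute π = P·q − TC at each output: q=0: -56; q=1: -79; q=2: -100; q=3: -126; q=4: -172; q=5: -253; q=6: -375; q=7: -551.
Profit is highest at q = 0. Equivalently, the lowest AVC in the table is 46/2 ≈ £23 at q = 2, and P = £1 falls below it — price never covers variable cost, so the firm shuts down and loses only its fixed cost.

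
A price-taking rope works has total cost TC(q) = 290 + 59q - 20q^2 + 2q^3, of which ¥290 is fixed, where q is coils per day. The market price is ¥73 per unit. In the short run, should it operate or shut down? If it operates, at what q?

Strip out fixed cost: VC = 59q - 20q^2 + 2q^3. Then AVC = 59 - 20q + 2q^2 and MC = 59 - 40q + 6q^2.
AVC hits its minimum where MC = AVC, at q = 5, giving min AVC = 59 - 20·5 + 2·5^2 = ¥9.
P = ¥73 exceeds min AVC = ¥9, so the firm stays open.
Solving P = MC: -14 - 40q + 6q^2 = 0 ⇒ q = -1/3 or 7. On the upward-sloping branch, q* = 7.
Check: AVC at q = 7 is ¥17 ≤ P, so revenue covers variable cost.
Profit = P·q − TC = 73·7 − 409 = ¥102.

Produce at q = 7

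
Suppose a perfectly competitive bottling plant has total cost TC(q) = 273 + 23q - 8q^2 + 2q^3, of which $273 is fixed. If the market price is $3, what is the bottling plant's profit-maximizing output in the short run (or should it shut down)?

Shut down

Strip out fixed cost: VC = 23q - 8q^2 + 2q^3. Then AVC = 23 - 8q + 2q^2 and MC = 23 - 16q + 6q^2.
AVC hits its minimum where MC = AVC, at q = 2, giving min AVC = 23 - 8·2 + 2·2^2 = $15.
Since P = $3 < min AVC = $15, price fails to cover variable cost at any output.
Shutting down limits the loss to fixed cost, $273.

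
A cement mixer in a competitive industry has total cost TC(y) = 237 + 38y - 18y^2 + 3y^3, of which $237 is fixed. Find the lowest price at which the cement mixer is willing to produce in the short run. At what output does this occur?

The firm shuts down when price falls below the minimum of average variable cost. AVC = VC/y = 38 - 18y + 3y^2.
dAVC/dy = -18 + 6y = 0 gives y = 3. min AVC = 38 - 18·3 + 3·3^2 = 11.
The firm shuts down for any P below $11.

$11 per unit, at y = 3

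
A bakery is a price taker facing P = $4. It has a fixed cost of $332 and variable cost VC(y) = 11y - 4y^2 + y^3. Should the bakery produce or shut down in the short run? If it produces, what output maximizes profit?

Shut down

Strip out fixed cost: VC = 11y - 4y^2 + y^3. Then AVC = 11 - 4y + y^2 and MC = 11 - 8y + 3y^2.
AVC is minimized where dAVC/dy = -4 + 2y = 0, at y = 2; min AVC = 11 - 4·2 + 2^2 = $7.
Since P = $4 < min AVC = $7, price fails to cover variable cost at any output.
Shutting down limits the loss to fixed cost, $332.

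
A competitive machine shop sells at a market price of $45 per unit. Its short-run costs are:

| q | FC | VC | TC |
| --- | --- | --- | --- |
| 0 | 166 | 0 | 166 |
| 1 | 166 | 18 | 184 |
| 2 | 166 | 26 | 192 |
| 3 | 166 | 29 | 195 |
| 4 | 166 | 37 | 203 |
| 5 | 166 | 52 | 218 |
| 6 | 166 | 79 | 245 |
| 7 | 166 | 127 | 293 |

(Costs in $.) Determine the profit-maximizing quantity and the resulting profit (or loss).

q = 6; profit = $25

Compute π = P·q − TC at each output: q=0: -166; q=1: -139; q=2: -102; q=3: -60; q=4: -23; q=5: 7; q=6: 25; q=7: 22.
Profit is maximized at q = 6. AVC there is 79/6 = $13.17 ≤ P, so producing beats shutting down (which would give -$166).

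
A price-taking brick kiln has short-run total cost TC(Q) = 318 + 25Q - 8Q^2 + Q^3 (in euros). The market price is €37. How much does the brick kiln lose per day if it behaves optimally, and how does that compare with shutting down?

AVC = 25 - 8Q + Q^2 has its minimum €9 at Q = 4; price €37 clears that bar, so the firm operates.
MC = 25 - 16Q + 3Q^2. Setting P = MC and taking the root on the rising branch gives Q* = 6.
TR = 37·6 = 222. TC = 318 + 78 = 396. Profit = 222 − 396 = -€174.
Shutting down would mean losing the fixed cost of €318, so operating at a loss of €174 is better by €144.

Profit = -€174 at Q = 6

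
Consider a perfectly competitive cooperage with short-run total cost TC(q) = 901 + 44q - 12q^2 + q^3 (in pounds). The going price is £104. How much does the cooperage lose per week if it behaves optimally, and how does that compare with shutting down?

AVC = 44 - 12q + q^2 has its minimum £8 at q = 6; price £104 clears that bar, so the firm operates.
With MC = 44 - 24q + 3q^2, P = MC on the upward-sloping part at q* = 10.
TR = 104·10 = 1040. TC = 901 + 240 = 1141. Profit = 1040 − 1141 = -£101.
By producing, the firm covers all variable cost plus £800 of fixed cost; shutting down would lose the full £901.

Profit = -£101 at q = 10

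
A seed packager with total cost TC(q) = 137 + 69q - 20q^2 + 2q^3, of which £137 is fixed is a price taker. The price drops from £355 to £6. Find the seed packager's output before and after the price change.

Output falls from 11 to 0 (the firm shuts down)

MC = 69 - 40q + 6q^2; the shutdown threshold is min AVC = £19 (at q = 5).
With P = £355 above the shutdown price, P = MC gives q = 11.
At P = £6 < min AVC = £19, price no longer covers variable cost at any output, so the firm shuts down: q = 0.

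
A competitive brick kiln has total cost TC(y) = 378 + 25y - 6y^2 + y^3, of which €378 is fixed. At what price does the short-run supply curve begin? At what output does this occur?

€16 per unit, at y = 3

Short-run supply begins at min AVC. From VC = 25y - 6y^2 + y^3, AVC = 25 - 6y + y^2.
dAVC/dy = -6 + 2y = 0 gives y = 3. min AVC = 25 - 6·3 + 3^2 = 16.
So the shutdown price is €16.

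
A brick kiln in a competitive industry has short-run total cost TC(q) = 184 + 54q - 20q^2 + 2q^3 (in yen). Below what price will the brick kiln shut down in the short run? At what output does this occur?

Short-run supply begins at min AVC. From VC = 54q - 20q^2 + 2q^3, AVC = 54 - 20q + 2q^2.
At the minimum of AVC, MC = AVC. MC = 54 - 40q + 6q^2; setting MC = AVC gives 4q^2 - 20q = 0, so q = 5. min AVC = 4.
For P < ¥4 the firm produces nothing.

¥4 per unit, at q = 5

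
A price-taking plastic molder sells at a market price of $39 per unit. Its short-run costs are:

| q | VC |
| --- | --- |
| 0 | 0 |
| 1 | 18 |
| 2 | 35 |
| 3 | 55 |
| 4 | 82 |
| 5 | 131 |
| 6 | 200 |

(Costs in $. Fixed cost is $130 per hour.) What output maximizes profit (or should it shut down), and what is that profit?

Compute π = P·q − TC at each output: q=0: -130; q=1: -109; q=2: -87; q=3: -68; q=4: -56; q=5: -66; q=6: -96.
Profit is maximized at q = 4. AVC there is 82/4 = $20.50 ≤ P, so producing beats shutting down (which would give -$130).

q = 4; profit = -$56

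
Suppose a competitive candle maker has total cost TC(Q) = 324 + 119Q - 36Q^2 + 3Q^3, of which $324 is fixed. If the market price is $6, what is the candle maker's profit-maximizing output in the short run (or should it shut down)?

Shut down

Strip out fixed cost: VC = 119Q - 36Q^2 + 3Q^3. Then AVC = 119 - 36Q + 3Q^2 and MC = 119 - 72Q + 9Q^2.
AVC is minimized where dAVC/dQ = -36 + 6Q = 0, at Q = 6; min AVC = 119 - 36·6 + 3·6^2 = $11.
Since P = $6 < min AVC = $11, price fails to cover variable cost at any output.
Best response: produce nothing and absorb the $324 fixed cost.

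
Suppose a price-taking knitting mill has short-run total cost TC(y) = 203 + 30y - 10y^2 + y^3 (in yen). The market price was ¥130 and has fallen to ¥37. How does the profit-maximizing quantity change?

MC = 30 - 20y + 3y^2; the shutdown threshold is min AVC = ¥5 (at y = 5).
With P = ¥130 above the shutdown price, P = MC gives y = 10.
At P = ¥37 ≥ min AVC, set P = MC: y = 7. The firm stays open but cuts output.

Output falls from 10 to 7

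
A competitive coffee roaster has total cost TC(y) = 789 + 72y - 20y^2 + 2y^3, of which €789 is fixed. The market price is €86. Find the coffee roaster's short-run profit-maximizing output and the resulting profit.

Profit = -€397 at y = 7

AVC = 72 - 20y + 2y^2 has its minimum €22 at y = 5; price €86 clears that bar, so the firm operates.
With MC = 72 - 40y + 6y^2, P = MC on the upward-sloping part at y* = 7.
TR = 86·7 = 602. TC = 789 + 210 = 999. Profit = 602 − 999 = -€397.
That loss of €397 beats the €789 the firm would lose by shutting down; producing recovers €392 of fixed cost.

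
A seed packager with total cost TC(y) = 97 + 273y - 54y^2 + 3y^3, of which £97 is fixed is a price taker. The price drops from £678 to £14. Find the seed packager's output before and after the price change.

Output falls from 15 to 0 (the firm shuts down)

AVC = 273 - 54y + 3y^2, minimized at y = 9 where min AVC = £30. MC = 273 - 108y + 9y^2.
With P = £678 above the shutdown price, P = MC gives y = 15.
At P = £14 < min AVC = £30, price no longer covers variable cost at any output, so the firm shuts down: y = 0.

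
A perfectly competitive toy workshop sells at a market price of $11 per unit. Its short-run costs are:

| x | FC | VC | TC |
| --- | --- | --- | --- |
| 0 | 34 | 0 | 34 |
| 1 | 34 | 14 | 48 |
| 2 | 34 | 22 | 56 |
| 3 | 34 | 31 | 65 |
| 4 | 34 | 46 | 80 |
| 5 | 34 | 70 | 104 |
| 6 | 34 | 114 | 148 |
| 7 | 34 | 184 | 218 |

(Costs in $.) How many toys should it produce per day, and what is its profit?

Profit at each row (π = 11x − TC): x=0: -34; x=1: -37; x=2: -34; x=3: -32; x=4: -36; x=5: -49; x=6: -82; x=7: -141.
Profit is maximized at x = 3. AVC there is 31/3 = $10.33 ≤ P, so producing beats shutting down (which would give -$34).

x = 3; profit = -$32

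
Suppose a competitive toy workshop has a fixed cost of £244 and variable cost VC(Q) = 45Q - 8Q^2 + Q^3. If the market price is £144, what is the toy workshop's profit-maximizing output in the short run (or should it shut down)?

Produce at Q = 9

From TC, MC = TC'(Q) = 45 - 16Q + 3Q^2 and AVC = VC/Q = 45 - 8Q + Q^2.
The AVC parabola has its vertex at Q = 8/2 = 4, where AVC = 45 - 8·4 + 4^2 = £29.
Since P = £144 ≥ min AVC = £29, price covers variable cost and the firm should produce.
Set P = MC: 144 = 45 - 16Q + 3Q^2 → -99 - 16Q + 3Q^2 = 0. The roots are Q = -11/3 and Q = 9; the profit-maximizing output is on the rising part of MC, so Q* = 9.
Check: AVC at Q = 9 is £54 ≤ P, so revenue covers variable cost.
Profit = P·Q − TC = 144·9 − 730 = £566.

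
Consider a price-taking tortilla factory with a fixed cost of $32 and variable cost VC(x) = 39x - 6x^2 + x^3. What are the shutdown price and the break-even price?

AVC = 39 - 6x + x^2; minimized at x = 3, giving min AVC = $30. That is the shutdown price.
ATC = 32/x + 39 - 6x + x^2. Setting dATC/dx = −32/x^2 − 6 + 2x = 0 gives x = 4 (since 2·4^3 − 6·4^2 = 32).
min ATC = 32/4 + 39 − 6·4 + 4^2 = $39. That is the break-even price.
Between these two prices the firm operates at a loss; above $39 it earns a profit.

Shutdown price = $30; break-even price = $39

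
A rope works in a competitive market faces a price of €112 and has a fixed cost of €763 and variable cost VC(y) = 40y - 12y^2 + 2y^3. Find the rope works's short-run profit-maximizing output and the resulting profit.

AVC = 40 - 12y + 2y^2 has its minimum €22 at y = 3; price €112 clears that bar, so the firm operates.
MC = 40 - 24y + 6y^2. Setting P = MC and taking the root on the rising branch gives y* = 6.
TR = 112·6 = 672. TC = 763 + 240 = 1003. Profit = 672 − 1003 = -€331.
Shutting down would mean losing the fixed cost of €763, so operating at a loss of €331 is better by €432.

Profit = -€331 at y = 6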